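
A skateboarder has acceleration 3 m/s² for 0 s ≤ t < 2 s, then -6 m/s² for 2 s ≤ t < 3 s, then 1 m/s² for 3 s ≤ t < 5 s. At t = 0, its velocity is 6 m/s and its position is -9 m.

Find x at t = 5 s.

On each constant-a segment, Δv = aΔt and Δx = v₀Δt + ½aΔt²; chain segment to segment.
0–2 s: v starts 6 m/s; Δx = 6·2 + ½·3·2² = 18 m; v ends 12 m/s.
2–3 s: v starts 12 m/s; Δx = 12·1 + ½·-6·1² = 9 m; v ends 6 m/s.
3–5 s: v starts 6 m/s; Δx = 6·2 + ½·1·2² = 14 m; v ends 8 m/s.
x(5) = -9 + Σ Δx = 32 m.

32 m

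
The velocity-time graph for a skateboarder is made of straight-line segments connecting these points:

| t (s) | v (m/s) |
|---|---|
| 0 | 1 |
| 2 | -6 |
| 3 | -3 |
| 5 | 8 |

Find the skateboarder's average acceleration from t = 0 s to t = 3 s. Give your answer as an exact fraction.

-4/3 m/s²

Average acceleration = Δv/Δt = (-3 − 1)/(3 − 0) = -4/3 m/s².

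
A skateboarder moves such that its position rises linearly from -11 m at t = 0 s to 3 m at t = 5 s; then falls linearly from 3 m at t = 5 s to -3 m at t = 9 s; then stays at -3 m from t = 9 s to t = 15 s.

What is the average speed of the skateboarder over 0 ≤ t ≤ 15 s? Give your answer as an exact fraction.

4/3 m/s

Average speed = (total path length)/(elapsed time); on a piecewise-linear x-t graph the path length is Σ|Δx|.
0–5 s: |Δx| = |3 − -11| = 14 m
5–9 s: |Δx| = |-3 − 3| = 6 m
9–15 s: |Δx| = |-3 − -3| = 0 m
Total path = 20 m; average speed = 20/15 = 4/3 m/s.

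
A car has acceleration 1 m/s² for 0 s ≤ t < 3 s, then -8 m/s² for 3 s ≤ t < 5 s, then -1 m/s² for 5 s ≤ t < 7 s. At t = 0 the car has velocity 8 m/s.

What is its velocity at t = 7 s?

Δv equals the area under the a-t graph; then v = v₀ + Δv.
0–3 s: 1 × 3 = 3 m/s
3–5 s: -8 × 2 = -16 m/s
5–7 s: -1 × 2 = -2 m/s
Δv = -15 m/s, so v(7) = 8 + (-15) = -7 m/s.

-7 m/s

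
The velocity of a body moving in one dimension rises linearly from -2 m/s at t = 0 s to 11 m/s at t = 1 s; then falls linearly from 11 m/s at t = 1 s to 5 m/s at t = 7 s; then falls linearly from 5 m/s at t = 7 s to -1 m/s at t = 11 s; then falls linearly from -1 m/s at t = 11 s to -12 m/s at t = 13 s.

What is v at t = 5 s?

7 m/s

On 1–7 s the graph is linear from 11 to 5 m/s: v(5) = 11 + (5 − 11)·(5 − 1)/(7 − 1) = 7 m/s.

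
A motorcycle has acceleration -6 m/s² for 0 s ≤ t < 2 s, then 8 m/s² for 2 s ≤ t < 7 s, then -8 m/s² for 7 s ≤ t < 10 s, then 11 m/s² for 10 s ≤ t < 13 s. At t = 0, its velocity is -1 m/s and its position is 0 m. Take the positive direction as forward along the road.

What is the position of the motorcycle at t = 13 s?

124.5 m

On each constant-a segment, Δv = aΔt and Δx = v₀Δt + ½aΔt²; chain segment to segment.
0–2 s: v starts -1 m/s; Δx = -1·2 + ½·-6·2² = -14 m; v ends -13 m/s.
2–7 s: v starts -13 m/s; Δx = -13·5 + ½·8·5² = 35 m; v ends 27 m/s.
7–10 s: v starts 27 m/s; Δx = 27·3 + ½·-8·3² = 45 m; v ends 3 m/s.
10–13 s: v starts 3 m/s; Δx = 3·3 + ½·11·3² = 58.5 m; v ends 36 m/s.
x(13) = 0 + Σ Δx = 124.5 m.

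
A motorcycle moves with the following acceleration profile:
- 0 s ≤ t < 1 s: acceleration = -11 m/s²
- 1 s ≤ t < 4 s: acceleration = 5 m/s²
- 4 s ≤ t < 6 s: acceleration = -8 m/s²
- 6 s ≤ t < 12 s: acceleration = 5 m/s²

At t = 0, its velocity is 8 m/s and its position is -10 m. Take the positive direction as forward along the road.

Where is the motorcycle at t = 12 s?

80 m

On each constant-a segment, Δv = aΔt and Δx = v₀Δt + ½aΔt²; chain segment to segment.
0–1 s: v starts 8 m/s; Δx = 8·1 + ½·-11·1² = 2.5 m; v ends -3 m/s.
1–4 s: v starts -3 m/s; Δx = -3·3 + ½·5·3² = 13.5 m; v ends 12 m/s.
4–6 s: v starts 12 m/s; Δx = 12·2 + ½·-8·2² = 8 m; v ends -4 m/s.
6–12 s: v starts -4 m/s; Δx = -4·6 + ½·5·6² = 66 m; v ends 26 m/s.
x(12) = -10 + Σ Δx = 80 m.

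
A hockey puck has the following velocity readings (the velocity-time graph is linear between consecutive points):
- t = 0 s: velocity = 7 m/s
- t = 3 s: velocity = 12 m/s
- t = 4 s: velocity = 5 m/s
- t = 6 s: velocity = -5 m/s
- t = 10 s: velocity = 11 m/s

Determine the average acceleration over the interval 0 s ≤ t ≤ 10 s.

Average acceleration = Δv/Δt = (11 − 7)/(10 − 0) = 0.4 m/s².

0.4 m/s²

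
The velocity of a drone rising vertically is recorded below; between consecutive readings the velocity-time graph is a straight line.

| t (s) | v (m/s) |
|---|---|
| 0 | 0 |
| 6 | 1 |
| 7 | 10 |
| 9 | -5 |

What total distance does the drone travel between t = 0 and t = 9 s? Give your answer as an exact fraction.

101/6 m

Total distance travelled is ∫|v| dt — sum the magnitudes of each area piece.
0–6 s: |½(0 + 1)(6)| = 3 m
6–7 s: |½(1 + 10)(1)| = 5.5 m
7–9 s: v = 0 at t = 25/3 s; triangle areas 20/3 + 5/3 = 25/3 m
Total distance = 101/6 m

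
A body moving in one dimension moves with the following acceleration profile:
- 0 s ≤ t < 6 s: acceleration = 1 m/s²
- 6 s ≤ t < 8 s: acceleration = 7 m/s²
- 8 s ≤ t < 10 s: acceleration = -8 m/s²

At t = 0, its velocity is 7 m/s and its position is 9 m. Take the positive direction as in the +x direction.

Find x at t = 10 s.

147 m

On each constant-a segment, Δv = aΔt and Δx = v₀Δt + ½aΔt²; chain segment to segment.
0–6 s: v starts 7 m/s; Δx = 7·6 + ½·1·6² = 60 m; v ends 13 m/s.
6–8 s: v starts 13 m/s; Δx = 13·2 + ½·7·2² = 40 m; v ends 27 m/s.
8–10 s: v starts 27 m/s; Δx = 27·2 + ½·-8·2² = 38 m; v ends 11 m/s.
x(10) = 9 + Σ Δx = 147 m.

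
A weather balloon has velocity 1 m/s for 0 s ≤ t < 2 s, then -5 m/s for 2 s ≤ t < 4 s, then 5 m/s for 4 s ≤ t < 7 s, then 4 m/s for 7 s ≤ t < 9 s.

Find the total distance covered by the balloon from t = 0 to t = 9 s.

Total distance travelled is ∫|v| dt — sum the magnitudes of each area piece.
0–2 s: |1| × 2 = 2 m
2–4 s: |-5| × 2 = 10 m
4–7 s: |5| × 3 = 15 m
7–9 s: |4| × 2 = 8 m
Total distance = 35 m

35 m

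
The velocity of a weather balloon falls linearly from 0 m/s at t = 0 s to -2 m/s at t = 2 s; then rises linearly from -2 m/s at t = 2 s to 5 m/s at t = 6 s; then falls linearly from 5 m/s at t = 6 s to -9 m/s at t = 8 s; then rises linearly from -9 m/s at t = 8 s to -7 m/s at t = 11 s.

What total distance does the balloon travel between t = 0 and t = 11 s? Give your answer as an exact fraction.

293/7 m

Total distance travelled is ∫|v| dt — sum the magnitudes of each area piece.
0–2 s: |½(0 + -2)(2)| = 2 m
2–6 s: v = 0 at t = 22/7 s; triangle areas 8/7 + 50/7 = 58/7 m
6–8 s: v = 0 at t = 47/7 s; triangle areas 25/14 + 81/14 = 53/7 m
8–11 s: |½(-9 + -7)(3)| = 24 m
Total distance = 293/7 m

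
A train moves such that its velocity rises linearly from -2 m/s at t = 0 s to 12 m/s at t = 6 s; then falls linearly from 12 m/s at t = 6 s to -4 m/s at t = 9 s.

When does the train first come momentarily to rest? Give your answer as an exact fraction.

v changes sign on 0–6 s (from -2 to 12); the graph is linear there, so v = 0 at t = 0 + (2)·(6 − 0)/(12 − -2) = 6/7 s.

t = 6/7 s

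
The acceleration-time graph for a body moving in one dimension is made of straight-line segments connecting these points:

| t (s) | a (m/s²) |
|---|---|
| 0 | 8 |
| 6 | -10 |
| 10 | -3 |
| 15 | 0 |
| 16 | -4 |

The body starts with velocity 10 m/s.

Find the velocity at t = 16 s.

Δv equals the area under the a-t graph; then v = v₀ + Δv.
0–6 s: ½(8 + -10)(6) = -6 m/s
6–10 s: ½(-10 + -3)(4) = -26 m/s
10–15 s: ½(-3 + 0)(5) = -7.5 m/s
15–16 s: ½(0 + -4)(1) = -2 m/s
Δv = -41.5 m/s, so v(16) = 10 + (-41.5) = -31.5 m/s.

-31.5 m/s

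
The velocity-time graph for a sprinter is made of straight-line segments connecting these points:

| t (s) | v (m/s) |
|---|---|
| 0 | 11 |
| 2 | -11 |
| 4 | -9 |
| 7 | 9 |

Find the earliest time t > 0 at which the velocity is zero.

v changes sign on 0–2 s (from 11 to -11); the graph is linear there, so v = 0 at t = 0 + (-11)·(2 − 0)/(-11 − 11) = 1 s.

t = 1 s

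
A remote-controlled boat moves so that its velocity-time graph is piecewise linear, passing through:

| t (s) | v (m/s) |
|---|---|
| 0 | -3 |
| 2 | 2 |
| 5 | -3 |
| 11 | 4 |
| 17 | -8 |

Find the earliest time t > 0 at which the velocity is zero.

t = 1.2 s

v changes sign on 0–2 s (from -3 to 2); the graph is linear there, so v = 0 at t = 0 + (3)·(2 − 0)/(2 − -3) = 1.2 s.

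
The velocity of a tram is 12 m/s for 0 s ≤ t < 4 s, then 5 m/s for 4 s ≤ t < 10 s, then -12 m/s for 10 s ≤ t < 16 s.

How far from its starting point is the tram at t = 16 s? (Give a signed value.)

6 m

Displacement is the signed area under the v-t curve.
0–4 s: 12 × 4 = 48 m
4–10 s: 5 × 6 = 30 m
10–16 s: -12 × 6 = -72 m
Net displacement = 6 m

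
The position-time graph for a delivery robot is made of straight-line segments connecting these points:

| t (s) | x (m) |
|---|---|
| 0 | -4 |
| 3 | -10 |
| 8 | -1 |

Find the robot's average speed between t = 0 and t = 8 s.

Average speed = (total path length)/(elapsed time); on a piecewise-linear x-t graph the path length is Σ|Δx|.
0–3 s: |Δx| = |-10 − -4| = 6 m
3–8 s: |Δx| = |-1 − -10| = 9 m
Total path = 15 m; average speed = 15/8 = 1.875 m/s.

1.875 m/s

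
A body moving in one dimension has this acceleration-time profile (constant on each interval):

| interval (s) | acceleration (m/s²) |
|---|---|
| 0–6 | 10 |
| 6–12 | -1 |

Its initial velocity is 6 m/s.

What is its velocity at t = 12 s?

60 m/s

Δv equals the area under the a-t graph; then v = v₀ + Δv.
0–6 s: 10 × 6 = 60 m/s
6–12 s: -1 × 6 = -6 m/s
Δv = 54 m/s, so v(12) = 6 + (54) = 60 m/s.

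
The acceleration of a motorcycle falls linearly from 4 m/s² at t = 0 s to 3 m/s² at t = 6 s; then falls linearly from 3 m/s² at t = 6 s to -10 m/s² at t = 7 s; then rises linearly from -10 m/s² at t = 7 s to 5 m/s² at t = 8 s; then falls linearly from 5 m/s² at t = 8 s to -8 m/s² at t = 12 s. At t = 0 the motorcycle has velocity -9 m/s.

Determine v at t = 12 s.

0 m/s

Δv equals the area under the a-t graph; then v = v₀ + Δv.
0–6 s: ½(4 + 3)(6) = 21 m/s
6–7 s: ½(3 + -10)(1) = -3.5 m/s
7–8 s: ½(-10 + 5)(1) = -2.5 m/s
8–12 s: ½(5 + -8)(4) = -6 m/s
Δv = 9 m/s, so v(12) = -9 + (9) = 0 m/s.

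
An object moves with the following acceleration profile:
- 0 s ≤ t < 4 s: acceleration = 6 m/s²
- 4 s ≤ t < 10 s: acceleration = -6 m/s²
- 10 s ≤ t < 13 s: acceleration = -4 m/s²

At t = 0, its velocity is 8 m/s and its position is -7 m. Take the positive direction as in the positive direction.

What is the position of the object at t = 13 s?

127 m

On each constant-a segment, Δv = aΔt and Δx = v₀Δt + ½aΔt²; chain segment to segment.
0–4 s: v starts 8 m/s; Δx = 8·4 + ½·6·4² = 80 m; v ends 32 m/s.
4–10 s: v starts 32 m/s; Δx = 32·6 + ½·-6·6² = 84 m; v ends -4 m/s.
10–13 s: v starts -4 m/s; Δx = -4·3 + ½·-4·3² = -30 m; v ends -16 m/s.
x(13) = -7 + Σ Δx = 127 m.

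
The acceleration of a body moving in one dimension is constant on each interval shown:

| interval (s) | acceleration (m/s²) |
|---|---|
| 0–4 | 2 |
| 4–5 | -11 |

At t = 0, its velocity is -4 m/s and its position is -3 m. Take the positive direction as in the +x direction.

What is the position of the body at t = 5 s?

On each constant-a segment, Δv = aΔt and Δx = v₀Δt + ½aΔt²; chain segment to segment.
0–4 s: v starts -4 m/s; Δx = -4·4 + ½·2·4² = 0 m; v ends 4 m/s.
4–5 s: v starts 4 m/s; Δx = 4·1 + ½·-11·1² = -1.5 m; v ends -7 m/s.
x(5) = -3 + Σ Δx = -4.5 m.

-4.5 m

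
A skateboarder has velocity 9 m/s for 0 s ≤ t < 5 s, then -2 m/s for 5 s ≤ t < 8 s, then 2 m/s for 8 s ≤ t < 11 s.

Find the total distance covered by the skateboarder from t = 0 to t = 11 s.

57 m

Distance (not displacement) is the total path length: add the absolute areas under v-t.
0–5 s: |9| × 5 = 45 m
5–8 s: |-2| × 3 = 6 m
8–11 s: |2| × 3 = 6 m
Total distance = 57 m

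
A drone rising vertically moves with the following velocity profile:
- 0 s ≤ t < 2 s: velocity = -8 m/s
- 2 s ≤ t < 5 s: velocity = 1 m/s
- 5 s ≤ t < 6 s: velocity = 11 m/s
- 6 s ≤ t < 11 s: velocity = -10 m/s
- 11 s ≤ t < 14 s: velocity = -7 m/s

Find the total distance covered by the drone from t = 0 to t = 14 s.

101 m

Total distance travelled is ∫|v| dt — sum the magnitudes of each area piece.
0–2 s: |-8| × 2 = 16 m
2–5 s: |1| × 3 = 3 m
5–6 s: |11| × 1 = 11 m
6–11 s: |-10| × 5 = 50 m
11–14 s: |-7| × 3 = 21 m
Total distance = 101 m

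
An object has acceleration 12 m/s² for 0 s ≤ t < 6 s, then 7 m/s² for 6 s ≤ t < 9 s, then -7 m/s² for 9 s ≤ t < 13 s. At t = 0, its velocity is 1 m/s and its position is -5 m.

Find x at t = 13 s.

787.5 m

On each constant-a segment, Δv = aΔt and Δx = v₀Δt + ½aΔt²; chain segment to segment.
0–6 s: v starts 1 m/s; Δx = 1·6 + ½·12·6² = 222 m; v ends 73 m/s.
6–9 s: v starts 73 m/s; Δx = 73·3 + ½·7·3² = 250.5 m; v ends 94 m/s.
9–13 s: v starts 94 m/s; Δx = 94·4 + ½·-7·4² = 320 m; v ends 66 m/s.
x(13) = -5 + Σ Δx = 787.5 m.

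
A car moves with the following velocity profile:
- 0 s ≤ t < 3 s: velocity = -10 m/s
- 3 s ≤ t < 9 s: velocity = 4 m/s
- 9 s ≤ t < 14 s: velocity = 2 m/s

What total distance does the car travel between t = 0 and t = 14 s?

Distance (not displacement) is the total path length: add the absolute areas under v-t.
0–3 s: |-10| × 3 = 30 m
3–9 s: |4| × 6 = 24 m
9–14 s: |2| × 5 = 10 m
Total distance = 64 m

64 m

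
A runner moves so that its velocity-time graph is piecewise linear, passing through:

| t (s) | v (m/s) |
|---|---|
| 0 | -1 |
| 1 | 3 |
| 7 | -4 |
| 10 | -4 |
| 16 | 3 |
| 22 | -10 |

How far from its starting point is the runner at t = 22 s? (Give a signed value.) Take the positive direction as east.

Displacement is the signed area under the v-t curve.
0–1 s: ½(-1 + 3)(1) = 1 m
1–7 s: ½(3 + -4)(6) = -3 m
7–10 s: -4 × 3 = -12 m
10–16 s: ½(-4 + 3)(6) = -3 m
16–22 s: ½(3 + -10)(6) = -21 m
Net displacement = -38 m

-38 m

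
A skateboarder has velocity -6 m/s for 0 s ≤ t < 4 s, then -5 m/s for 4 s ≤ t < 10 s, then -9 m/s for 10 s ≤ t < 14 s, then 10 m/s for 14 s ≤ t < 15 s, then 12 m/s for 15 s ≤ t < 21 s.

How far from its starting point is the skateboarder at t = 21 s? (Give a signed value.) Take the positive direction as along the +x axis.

-8 m

Net displacement equals the area under the velocity-time graph (areas below the axis count negative).
0–4 s: -6 × 4 = -24 m
4–10 s: -5 × 6 = -30 m
10–14 s: -9 × 4 = -36 m
14–15 s: 10 × 1 = 10 m
15–21 s: 12 × 6 = 72 m
Net displacement = -8 m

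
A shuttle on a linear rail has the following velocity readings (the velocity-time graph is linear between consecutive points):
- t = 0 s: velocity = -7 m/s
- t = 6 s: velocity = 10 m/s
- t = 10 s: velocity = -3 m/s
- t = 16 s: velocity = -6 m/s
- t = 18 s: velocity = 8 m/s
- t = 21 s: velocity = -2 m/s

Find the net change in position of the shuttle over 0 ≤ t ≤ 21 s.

7 m

Net displacement equals the area under the velocity-time graph (areas below the axis count negative).
0–6 s: ½(-7 + 10)(6) = 9 m
6–10 s: ½(10 + -3)(4) = 14 m
10–16 s: ½(-3 + -6)(6) = -27 m
16–18 s: ½(-6 + 8)(2) = 2 m
18–21 s: ½(8 + -2)(3) = 9 m
Net displacement = 7 m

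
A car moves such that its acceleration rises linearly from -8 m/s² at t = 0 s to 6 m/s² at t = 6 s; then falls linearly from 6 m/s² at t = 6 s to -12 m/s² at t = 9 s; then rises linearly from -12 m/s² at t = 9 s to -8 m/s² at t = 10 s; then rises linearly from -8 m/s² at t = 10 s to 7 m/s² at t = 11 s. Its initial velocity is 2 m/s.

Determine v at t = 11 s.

Δv equals the area under the a-t graph; then v = v₀ + Δv.
0–6 s: ½(-8 + 6)(6) = -6 m/s
6–9 s: ½(6 + -12)(3) = -9 m/s
9–10 s: ½(-12 + -8)(1) = -10 m/s
10–11 s: ½(-8 + 7)(1) = -0.5 m/s
Δv = -25.5 m/s, so v(11) = 2 + (-25.5) = -23.5 m/s.

-23.5 m/s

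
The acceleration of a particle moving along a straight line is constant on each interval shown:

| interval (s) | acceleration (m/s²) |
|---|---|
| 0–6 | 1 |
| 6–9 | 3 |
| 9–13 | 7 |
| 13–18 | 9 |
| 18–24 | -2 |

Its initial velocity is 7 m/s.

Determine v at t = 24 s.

83 m/s

Δv equals the area under the a-t graph; then v = v₀ + Δv.
0–6 s: 1 × 6 = 6 m/s
6–9 s: 3 × 3 = 9 m/s
9–13 s: 7 × 4 = 28 m/s
13–18 s: 9 × 5 = 45 m/s
18–24 s: -2 × 6 = -12 m/s
Δv = 76 m/s, so v(24) = 7 + (76) = 83 m/s.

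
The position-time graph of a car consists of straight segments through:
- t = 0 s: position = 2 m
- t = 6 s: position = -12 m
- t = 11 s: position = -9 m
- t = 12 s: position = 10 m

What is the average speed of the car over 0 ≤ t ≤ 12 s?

3 m/s

Average speed = (total path length)/(elapsed time); on a piecewise-linear x-t graph the path length is Σ|Δx|.
0–6 s: |Δx| = |-12 − 2| = 14 m
6–11 s: |Δx| = |-9 − -12| = 3 m
11–12 s: |Δx| = |10 − -9| = 19 m
Total path = 36 m; average speed = 36/12 = 3 m/s.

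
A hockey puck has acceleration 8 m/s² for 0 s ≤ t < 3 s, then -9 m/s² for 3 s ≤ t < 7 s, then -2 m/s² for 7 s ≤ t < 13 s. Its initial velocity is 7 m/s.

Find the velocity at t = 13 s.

-17 m/s

Δv equals the area under the a-t graph; then v = v₀ + Δv.
0–3 s: 8 × 3 = 24 m/s
3–7 s: -9 × 4 = -36 m/s
7–13 s: -2 × 6 = -12 m/s
Δv = -24 m/s, so v(13) = 7 + (-24) = -17 m/s.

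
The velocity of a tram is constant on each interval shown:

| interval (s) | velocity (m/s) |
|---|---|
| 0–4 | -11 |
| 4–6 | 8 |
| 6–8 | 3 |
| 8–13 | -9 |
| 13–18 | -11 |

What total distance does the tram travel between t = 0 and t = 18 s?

Total distance travelled is ∫|v| dt — sum the magnitudes of each area piece.
0–4 s: |-11| × 4 = 44 m
4–6 s: |8| × 2 = 16 m
6–8 s: |3| × 2 = 6 m
8–13 s: |-9| × 5 = 45 m
13–18 s: |-11| × 5 = 55 m
Total distance = 166 m

166 m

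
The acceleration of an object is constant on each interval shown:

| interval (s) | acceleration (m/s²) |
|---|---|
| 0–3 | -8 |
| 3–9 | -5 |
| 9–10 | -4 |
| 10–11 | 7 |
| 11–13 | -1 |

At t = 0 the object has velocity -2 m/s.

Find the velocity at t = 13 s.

Δv equals the area under the a-t graph; then v = v₀ + Δv.
0–3 s: -8 × 3 = -24 m/s
3–9 s: -5 × 6 = -30 m/s
9–10 s: -4 × 1 = -4 m/s
10–11 s: 7 × 1 = 7 m/s
11–13 s: -1 × 2 = -2 m/s
Δv = -53 m/s, so v(13) = -2 + (-53) = -55 m/s.

-55 m/s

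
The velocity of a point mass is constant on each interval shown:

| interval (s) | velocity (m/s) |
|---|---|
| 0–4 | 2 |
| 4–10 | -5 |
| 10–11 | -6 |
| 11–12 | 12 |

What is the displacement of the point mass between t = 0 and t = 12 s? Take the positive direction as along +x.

-16 m

Net displacement equals the area under the velocity-time graph (areas below the axis count negative).
0–4 s: 2 × 4 = 8 m
4–10 s: -5 × 6 = -30 m
10–11 s: -6 × 1 = -6 m
11–12 s: 12 × 1 = 12 m
Net displacement = -16 m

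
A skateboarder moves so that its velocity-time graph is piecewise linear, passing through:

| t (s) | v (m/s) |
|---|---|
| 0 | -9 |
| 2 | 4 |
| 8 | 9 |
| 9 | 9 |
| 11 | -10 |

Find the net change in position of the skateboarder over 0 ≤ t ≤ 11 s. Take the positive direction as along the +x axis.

Displacement is the signed area under the v-t curve.
0–2 s: ½(-9 + 4)(2) = -5 m
2–8 s: ½(4 + 9)(6) = 39 m
8–9 s: 9 × 1 = 9 m
9–11 s: ½(9 + -10)(2) = -1 m
Net displacement = 42 m

42 m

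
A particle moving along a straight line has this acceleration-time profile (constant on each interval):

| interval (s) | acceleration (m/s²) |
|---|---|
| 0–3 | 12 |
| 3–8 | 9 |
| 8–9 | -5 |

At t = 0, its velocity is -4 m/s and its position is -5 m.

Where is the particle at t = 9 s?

On each constant-a segment, Δv = aΔt and Δx = v₀Δt + ½aΔt²; chain segment to segment.
0–3 s: v starts -4 m/s; Δx = -4·3 + ½·12·3² = 42 m; v ends 32 m/s.
3–8 s: v starts 32 m/s; Δx = 32·5 + ½·9·5² = 272.5 m; v ends 77 m/s.
8–9 s: v starts 77 m/s; Δx = 77·1 + ½·-5·1² = 74.5 m; v ends 72 m/s.
x(9) = -5 + Σ Δx = 384 m.

384 m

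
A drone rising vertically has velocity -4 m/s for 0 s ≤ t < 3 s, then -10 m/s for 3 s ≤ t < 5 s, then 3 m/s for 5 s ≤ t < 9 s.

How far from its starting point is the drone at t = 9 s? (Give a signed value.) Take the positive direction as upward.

-20 m

Displacement is the signed area under the v-t curve.
0–3 s: -4 × 3 = -12 m
3–5 s: -10 × 2 = -20 m
5–9 s: 3 × 4 = 12 m
Net displacement = -20 m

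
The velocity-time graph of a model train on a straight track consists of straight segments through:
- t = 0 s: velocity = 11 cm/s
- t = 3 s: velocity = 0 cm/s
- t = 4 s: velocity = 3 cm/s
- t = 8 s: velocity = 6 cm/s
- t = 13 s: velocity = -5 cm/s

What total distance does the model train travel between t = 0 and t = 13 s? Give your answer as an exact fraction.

Distance (not displacement) is the total path length: add the absolute areas under v-t.
0–3 s: |½(11 + 0)(3)| = 16.5 cm
3–4 s: |½(0 + 3)(1)| = 1.5 cm
4–8 s: |½(3 + 6)(4)| = 18 cm
8–13 s: v = 0 at t = 118/11 s; triangle areas 90/11 + 125/22 = 305/22 cm
Total distance = 1097/22 cm

1097/22 cm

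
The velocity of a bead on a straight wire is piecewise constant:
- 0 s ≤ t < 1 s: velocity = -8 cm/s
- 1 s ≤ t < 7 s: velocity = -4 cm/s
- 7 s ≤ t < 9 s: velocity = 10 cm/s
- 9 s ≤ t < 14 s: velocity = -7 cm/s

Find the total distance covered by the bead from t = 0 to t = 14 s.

Total distance travelled is ∫|v| dt — sum the magnitudes of each area piece.
0–1 s: |-8| × 1 = 8 cm
1–7 s: |-4| × 6 = 24 cm
7–9 s: |10| × 2 = 20 cm
9–14 s: |-7| × 5 = 35 cm
Total distance = 87 cm

87 cm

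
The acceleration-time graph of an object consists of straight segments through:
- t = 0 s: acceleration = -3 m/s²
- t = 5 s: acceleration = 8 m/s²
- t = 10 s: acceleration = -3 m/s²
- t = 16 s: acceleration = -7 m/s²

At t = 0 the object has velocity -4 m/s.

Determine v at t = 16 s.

Δv equals the area under the a-t graph; then v = v₀ + Δv.
0–5 s: ½(-3 + 8)(5) = 12.5 m/s
5–10 s: ½(8 + -3)(5) = 12.5 m/s
10–16 s: ½(-3 + -7)(6) = -30 m/s
Δv = -5 m/s, so v(16) = -4 + (-5) = -9 m/s.

-9 m/s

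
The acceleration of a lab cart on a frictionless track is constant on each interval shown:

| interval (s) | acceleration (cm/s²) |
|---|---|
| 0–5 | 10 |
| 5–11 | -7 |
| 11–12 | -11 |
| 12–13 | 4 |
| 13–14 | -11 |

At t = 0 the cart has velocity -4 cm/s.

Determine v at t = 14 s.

-14 cm/s

Δv equals the area under the a-t graph; then v = v₀ + Δv.
0–5 s: 10 × 5 = 50 cm/s
5–11 s: -7 × 6 = -42 cm/s
11–12 s: -11 × 1 = -11 cm/s
12–13 s: 4 × 1 = 4 cm/s
13–14 s: -11 × 1 = -11 cm/s
Δv = -10 cm/s, so v(14) = -4 + (-10) = -14 cm/s.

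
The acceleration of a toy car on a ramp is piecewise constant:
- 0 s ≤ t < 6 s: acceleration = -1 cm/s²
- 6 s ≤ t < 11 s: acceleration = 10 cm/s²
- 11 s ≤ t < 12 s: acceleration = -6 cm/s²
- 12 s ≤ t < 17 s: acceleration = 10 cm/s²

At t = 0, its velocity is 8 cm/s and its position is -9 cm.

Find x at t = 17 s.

On each constant-a segment, Δv = aΔt and Δx = v₀Δt + ½aΔt²; chain segment to segment.
0–6 s: v starts 8 cm/s; Δx = 8·6 + ½·-1·6² = 30 cm; v ends 2 cm/s.
6–11 s: v starts 2 cm/s; Δx = 2·5 + ½·10·5² = 135 cm; v ends 52 cm/s.
11–12 s: v starts 52 cm/s; Δx = 52·1 + ½·-6·1² = 49 cm; v ends 46 cm/s.
12–17 s: v starts 46 cm/s; Δx = 46·5 + ½·10·5² = 355 cm; v ends 96 cm/s.
x(17) = -9 + Σ Δx = 560 cm.

560 cm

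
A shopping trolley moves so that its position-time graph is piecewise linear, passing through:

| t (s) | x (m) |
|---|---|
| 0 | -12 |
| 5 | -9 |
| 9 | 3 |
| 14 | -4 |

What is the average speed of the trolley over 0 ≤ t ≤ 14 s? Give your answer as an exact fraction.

Average speed = (total path length)/(elapsed time); on a piecewise-linear x-t graph the path length is Σ|Δx|.
0–5 s: |Δx| = |-9 − -12| = 3 m
5–9 s: |Δx| = |3 − -9| = 12 m
9–14 s: |Δx| = |-4 − 3| = 7 m
Total path = 22 m; average speed = 22/14 = 11/7 m/s.

11/7 m/s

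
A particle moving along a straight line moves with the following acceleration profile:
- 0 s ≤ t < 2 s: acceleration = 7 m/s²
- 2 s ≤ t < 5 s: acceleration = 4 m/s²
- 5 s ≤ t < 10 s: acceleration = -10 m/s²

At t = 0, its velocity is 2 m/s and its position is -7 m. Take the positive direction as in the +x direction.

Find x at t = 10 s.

92 m

On each constant-a segment, Δv = aΔt and Δx = v₀Δt + ½aΔt²; chain segment to segment.
0–2 s: v starts 2 m/s; Δx = 2·2 + ½·7·2² = 18 m; v ends 16 m/s.
2–5 s: v starts 16 m/s; Δx = 16·3 + ½·4·3² = 66 m; v ends 28 m/s.
5–10 s: v starts 28 m/s; Δx = 28·5 + ½·-10·5² = 15 m; v ends -22 m/s.
x(10) = -7 + Σ Δx = 92 m.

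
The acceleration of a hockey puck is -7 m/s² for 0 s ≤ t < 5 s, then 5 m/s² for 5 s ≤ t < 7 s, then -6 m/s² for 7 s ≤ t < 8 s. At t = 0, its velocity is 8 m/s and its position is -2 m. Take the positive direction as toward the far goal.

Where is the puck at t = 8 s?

-113.5 m

On each constant-a segment, Δv = aΔt and Δx = v₀Δt + ½aΔt²; chain segment to segment.
0–5 s: v starts 8 m/s; Δx = 8·5 + ½·-7·5² = -47.5 m; v ends -27 m/s.
5–7 s: v starts -27 m/s; Δx = -27·2 + ½·5·2² = -44 m; v ends -17 m/s.
7–8 s: v starts -17 m/s; Δx = -17·1 + ½·-6·1² = -20 m; v ends -23 m/s.
x(8) = -2 + Σ Δx = -113.5 m.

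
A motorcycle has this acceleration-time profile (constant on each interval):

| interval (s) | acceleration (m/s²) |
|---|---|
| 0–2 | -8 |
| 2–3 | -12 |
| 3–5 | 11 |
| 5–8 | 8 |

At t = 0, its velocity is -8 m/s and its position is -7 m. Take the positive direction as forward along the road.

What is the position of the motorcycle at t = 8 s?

On each constant-a segment, Δv = aΔt and Δx = v₀Δt + ½aΔt²; chain segment to segment.
0–2 s: v starts -8 m/s; Δx = -8·2 + ½·-8·2² = -32 m; v ends -24 m/s.
2–3 s: v starts -24 m/s; Δx = -24·1 + ½·-12·1² = -30 m; v ends -36 m/s.
3–5 s: v starts -36 m/s; Δx = -36·2 + ½·11·2² = -50 m; v ends -14 m/s.
5–8 s: v starts -14 m/s; Δx = -14·3 + ½·8·3² = -6 m; v ends 10 m/s.
x(8) = -7 + Σ Δx = -125 m.

-125 m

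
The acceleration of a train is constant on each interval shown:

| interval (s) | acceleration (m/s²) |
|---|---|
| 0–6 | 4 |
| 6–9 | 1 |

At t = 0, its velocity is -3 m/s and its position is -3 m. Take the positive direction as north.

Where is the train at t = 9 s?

On each constant-a segment, Δv = aΔt and Δx = v₀Δt + ½aΔt²; chain segment to segment.
0–6 s: v starts -3 m/s; Δx = -3·6 + ½·4·6² = 54 m; v ends 21 m/s.
6–9 s: v starts 21 m/s; Δx = 21·3 + ½·1·3² = 67.5 m; v ends 24 m/s.
x(9) = -3 + Σ Δx = 118.5 m.

118.5 m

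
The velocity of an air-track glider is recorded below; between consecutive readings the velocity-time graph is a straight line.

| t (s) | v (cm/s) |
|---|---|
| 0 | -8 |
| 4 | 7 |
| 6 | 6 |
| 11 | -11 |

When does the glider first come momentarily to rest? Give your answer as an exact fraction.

v changes sign on 0–4 s (from -8 to 7); the graph is linear there, so v = 0 at t = 0 + (8)·(4 − 0)/(7 − -8) = 32/15 s.

t = 32/15 s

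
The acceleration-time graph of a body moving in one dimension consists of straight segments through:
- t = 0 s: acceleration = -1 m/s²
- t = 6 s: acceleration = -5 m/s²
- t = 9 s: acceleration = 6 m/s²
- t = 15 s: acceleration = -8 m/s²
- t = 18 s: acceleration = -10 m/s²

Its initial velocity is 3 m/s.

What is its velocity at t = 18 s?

-46.5 m/s

Δv equals the area under the a-t graph; then v = v₀ + Δv.
0–6 s: ½(-1 + -5)(6) = -18 m/s
6–9 s: ½(-5 + 6)(3) = 1.5 m/s
9–15 s: ½(6 + -8)(6) = -6 m/s
15–18 s: ½(-8 + -10)(3) = -27 m/s
Δv = -49.5 m/s, so v(18) = 3 + (-49.5) = -46.5 m/s.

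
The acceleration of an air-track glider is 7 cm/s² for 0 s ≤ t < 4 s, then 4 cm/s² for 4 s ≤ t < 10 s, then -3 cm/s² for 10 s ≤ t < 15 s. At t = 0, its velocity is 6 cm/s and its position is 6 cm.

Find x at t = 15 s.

On each constant-a segment, Δv = aΔt and Δx = v₀Δt + ½aΔt²; chain segment to segment.
0–4 s: v starts 6 cm/s; Δx = 6·4 + ½·7·4² = 80 cm; v ends 34 cm/s.
4–10 s: v starts 34 cm/s; Δx = 34·6 + ½·4·6² = 276 cm; v ends 58 cm/s.
10–15 s: v starts 58 cm/s; Δx = 58·5 + ½·-3·5² = 252.5 cm; v ends 43 cm/s.
x(15) = 6 + Σ Δx = 614.5 cm.

614.5 cm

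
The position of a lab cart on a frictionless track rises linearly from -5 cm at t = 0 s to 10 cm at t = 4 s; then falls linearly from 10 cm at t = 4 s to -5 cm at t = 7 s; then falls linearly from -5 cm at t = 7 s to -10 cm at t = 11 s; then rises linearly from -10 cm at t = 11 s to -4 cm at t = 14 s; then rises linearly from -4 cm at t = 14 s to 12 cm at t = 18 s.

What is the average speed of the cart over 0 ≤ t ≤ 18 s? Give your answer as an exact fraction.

Average speed = (total path length)/(elapsed time); on a piecewise-linear x-t graph the path length is Σ|Δx|.
0–4 s: |Δx| = |10 − -5| = 15 cm
4–7 s: |Δx| = |-5 − 10| = 15 cm
7–11 s: |Δx| = |-10 − -5| = 5 cm
11–14 s: |Δx| = |-4 − -10| = 6 cm
14–18 s: |Δx| = |12 − -4| = 16 cm
Total path = 57 cm; average speed = 57/18 = 19/6 cm/s.

19/6 cm/s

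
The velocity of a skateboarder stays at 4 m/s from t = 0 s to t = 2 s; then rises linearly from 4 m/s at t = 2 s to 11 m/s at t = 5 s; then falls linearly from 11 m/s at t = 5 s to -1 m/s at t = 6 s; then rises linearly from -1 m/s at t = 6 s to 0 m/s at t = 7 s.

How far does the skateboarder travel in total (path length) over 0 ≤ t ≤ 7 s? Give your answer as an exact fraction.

Distance (not displacement) is the total path length: add the absolute areas under v-t.
0–2 s: |4| × 2 = 8 m
2–5 s: |½(4 + 11)(3)| = 22.5 m
5–6 s: v = 0 at t = 71/12 s; triangle areas 121/24 + 1/24 = 61/12 m
6–7 s: |½(-1 + 0)(1)| = 0.5 m
Total distance = 433/12 m

433/12 m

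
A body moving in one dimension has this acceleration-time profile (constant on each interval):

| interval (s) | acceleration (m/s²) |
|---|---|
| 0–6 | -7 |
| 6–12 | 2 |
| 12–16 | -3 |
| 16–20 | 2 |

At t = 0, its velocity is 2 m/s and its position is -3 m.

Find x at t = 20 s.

-601 m

On each constant-a segment, Δv = aΔt and Δx = v₀Δt + ½aΔt²; chain segment to segment.
0–6 s: v starts 2 m/s; Δx = 2·6 + ½·-7·6² = -114 m; v ends -40 m/s.
6–12 s: v starts -40 m/s; Δx = -40·6 + ½·2·6² = -204 m; v ends -28 m/s.
12–16 s: v starts -28 m/s; Δx = -28·4 + ½·-3·4² = -136 m; v ends -40 m/s.
16–20 s: v starts -40 m/s; Δx = -40·4 + ½·2·4² = -144 m; v ends -32 m/s.
x(20) = -3 + Σ Δx = -601 m.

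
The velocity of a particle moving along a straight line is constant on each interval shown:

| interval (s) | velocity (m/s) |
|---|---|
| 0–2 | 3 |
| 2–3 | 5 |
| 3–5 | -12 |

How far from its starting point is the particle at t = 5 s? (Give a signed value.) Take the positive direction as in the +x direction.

Displacement is the signed area under the v-t curve.
0–2 s: 3 × 2 = 6 m
2–3 s: 5 × 1 = 5 m
3–5 s: -12 × 2 = -24 m
Net displacement = -13 m

-13 m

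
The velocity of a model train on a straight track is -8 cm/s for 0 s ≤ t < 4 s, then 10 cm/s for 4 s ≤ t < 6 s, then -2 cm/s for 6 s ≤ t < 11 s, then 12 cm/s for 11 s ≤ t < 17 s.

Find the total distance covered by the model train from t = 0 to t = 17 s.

Distance (not displacement) is the total path length: add the absolute areas under v-t.
0–4 s: |-8| × 4 = 32 cm
4–6 s: |10| × 2 = 20 cm
6–11 s: |-2| × 5 = 10 cm
11–17 s: |12| × 6 = 72 cm
Total distance = 134 cm

134 cm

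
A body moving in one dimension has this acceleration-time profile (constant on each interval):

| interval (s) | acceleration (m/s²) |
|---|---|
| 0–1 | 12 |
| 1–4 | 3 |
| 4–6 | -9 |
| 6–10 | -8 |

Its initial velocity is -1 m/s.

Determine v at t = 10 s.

Δv equals the area under the a-t graph; then v = v₀ + Δv.
0–1 s: 12 × 1 = 12 m/s
1–4 s: 3 × 3 = 9 m/s
4–6 s: -9 × 2 = -18 m/s
6–10 s: -8 × 4 = -32 m/s
Δv = -29 m/s, so v(10) = -1 + (-29) = -30 m/s.

-30 m/s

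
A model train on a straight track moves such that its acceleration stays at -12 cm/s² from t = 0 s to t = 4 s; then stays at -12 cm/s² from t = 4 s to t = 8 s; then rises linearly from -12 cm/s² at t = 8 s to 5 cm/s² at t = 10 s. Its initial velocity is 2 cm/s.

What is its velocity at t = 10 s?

-101 cm/s

Δv equals the area under the a-t graph; then v = v₀ + Δv.
0–4 s: -12 × 4 = -48 cm/s
4–8 s: -12 × 4 = -48 cm/s
8–10 s: ½(-12 + 5)(2) = -7 cm/s
Δv = -103 cm/s, so v(10) = 2 + (-103) = -101 cm/s.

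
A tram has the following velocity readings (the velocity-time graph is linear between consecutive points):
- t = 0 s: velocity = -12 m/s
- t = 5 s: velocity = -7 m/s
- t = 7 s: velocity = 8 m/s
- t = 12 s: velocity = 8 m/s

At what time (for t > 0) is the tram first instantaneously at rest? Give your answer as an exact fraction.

v changes sign on 5–7 s (from -7 to 8); the graph is linear there, so v = 0 at t = 5 + (7)·(7 − 5)/(8 − -7) = 89/15 s.

t = 89/15 s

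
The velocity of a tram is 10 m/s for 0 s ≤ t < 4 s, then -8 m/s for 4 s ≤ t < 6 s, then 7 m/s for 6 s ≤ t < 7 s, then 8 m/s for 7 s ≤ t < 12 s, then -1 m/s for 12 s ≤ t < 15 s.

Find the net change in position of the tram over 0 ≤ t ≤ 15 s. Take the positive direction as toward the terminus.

68 m

Net displacement equals the area under the velocity-time graph (areas below the axis count negative).
0–4 s: 10 × 4 = 40 m
4–6 s: -8 × 2 = -16 m
6–7 s: 7 × 1 = 7 m
7–12 s: 8 × 5 = 40 m
12–15 s: -1 × 3 = -3 m
Net displacement = 68 m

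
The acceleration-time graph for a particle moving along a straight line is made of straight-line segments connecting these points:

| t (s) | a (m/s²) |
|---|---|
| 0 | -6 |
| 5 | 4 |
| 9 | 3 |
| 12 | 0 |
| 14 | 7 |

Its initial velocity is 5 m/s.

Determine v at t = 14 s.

Δv equals the area under the a-t graph; then v = v₀ + Δv.
0–5 s: ½(-6 + 4)(5) = -5 m/s
5–9 s: ½(4 + 3)(4) = 14 m/s
9–12 s: ½(3 + 0)(3) = 4.5 m/s
12–14 s: ½(0 + 7)(2) = 7 m/s
Δv = 20.5 m/s, so v(14) = 5 + (20.5) = 25.5 m/s.

25.5 m/s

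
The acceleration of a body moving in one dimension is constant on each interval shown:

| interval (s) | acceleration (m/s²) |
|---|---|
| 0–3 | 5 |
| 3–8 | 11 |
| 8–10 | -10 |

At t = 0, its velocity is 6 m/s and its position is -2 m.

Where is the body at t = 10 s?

On each constant-a segment, Δv = aΔt and Δx = v₀Δt + ½aΔt²; chain segment to segment.
0–3 s: v starts 6 m/s; Δx = 6·3 + ½·5·3² = 40.5 m; v ends 21 m/s.
3–8 s: v starts 21 m/s; Δx = 21·5 + ½·11·5² = 242.5 m; v ends 76 m/s.
8–10 s: v starts 76 m/s; Δx = 76·2 + ½·-10·2² = 132 m; v ends 56 m/s.
x(10) = -2 + Σ Δx = 413 m.

413 m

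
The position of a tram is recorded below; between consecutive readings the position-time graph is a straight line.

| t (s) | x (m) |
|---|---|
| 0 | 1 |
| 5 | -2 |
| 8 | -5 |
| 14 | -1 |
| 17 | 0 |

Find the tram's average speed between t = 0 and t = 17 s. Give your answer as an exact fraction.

11/17 m/s

Average speed = (total path length)/(elapsed time); on a piecewise-linear x-t graph the path length is Σ|Δx|.
0–5 s: |Δx| = |-2 − 1| = 3 m
5–8 s: |Δx| = |-5 − -2| = 3 m
8–14 s: |Δx| = |-1 − -5| = 4 m
14–17 s: |Δx| = |0 − -1| = 1 m
Total path = 11 m; average speed = 11/17 = 11/17 m/s.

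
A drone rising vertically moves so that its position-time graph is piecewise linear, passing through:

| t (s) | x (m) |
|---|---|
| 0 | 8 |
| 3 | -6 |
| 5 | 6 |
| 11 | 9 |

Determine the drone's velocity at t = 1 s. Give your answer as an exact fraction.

-14/3 m/s

Velocity is the slope of the x-t graph on 0–3 s: (-6 − 8)/(3 − 0) = -14/3 m/s.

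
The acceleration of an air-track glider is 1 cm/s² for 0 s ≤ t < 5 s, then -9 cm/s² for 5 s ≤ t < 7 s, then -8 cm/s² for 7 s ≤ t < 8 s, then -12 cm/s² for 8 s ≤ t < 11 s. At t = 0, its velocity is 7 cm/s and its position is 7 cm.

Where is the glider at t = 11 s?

On each constant-a segment, Δv = aΔt and Δx = v₀Δt + ½aΔt²; chain segment to segment.
0–5 s: v starts 7 cm/s; Δx = 7·5 + ½·1·5² = 47.5 cm; v ends 12 cm/s.
5–7 s: v starts 12 cm/s; Δx = 12·2 + ½·-9·2² = 6 cm; v ends -6 cm/s.
7–8 s: v starts -6 cm/s; Δx = -6·1 + ½·-8·1² = -10 cm; v ends -14 cm/s.
8–11 s: v starts -14 cm/s; Δx = -14·3 + ½·-12·3² = -96 cm; v ends -50 cm/s.
x(11) = 7 + Σ Δx = -45.5 cm.

-45.5 cm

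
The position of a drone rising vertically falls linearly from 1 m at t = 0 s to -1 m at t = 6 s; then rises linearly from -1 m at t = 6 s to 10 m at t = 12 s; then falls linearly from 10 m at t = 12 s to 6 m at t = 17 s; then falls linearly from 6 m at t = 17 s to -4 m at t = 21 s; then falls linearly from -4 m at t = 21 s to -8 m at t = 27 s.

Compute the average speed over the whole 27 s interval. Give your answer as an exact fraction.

31/27 m/s

Average speed = (total path length)/(elapsed time); on a piecewise-linear x-t graph the path length is Σ|Δx|.
0–6 s: |Δx| = |-1 − 1| = 2 m
6–12 s: |Δx| = |10 − -1| = 11 m
12–17 s: |Δx| = |6 − 10| = 4 m
17–21 s: |Δx| = |-4 − 6| = 10 m
21–27 s: |Δx| = |-8 − -4| = 4 m
Total path = 31 m; average speed = 31/27 = 31/27 m/s.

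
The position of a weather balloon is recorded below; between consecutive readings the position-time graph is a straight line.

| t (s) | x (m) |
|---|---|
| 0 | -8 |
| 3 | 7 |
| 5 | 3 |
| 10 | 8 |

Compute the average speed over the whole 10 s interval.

Average speed = (total path length)/(elapsed time); on a piecewise-linear x-t graph the path length is Σ|Δx|.
0–3 s: |Δx| = |7 − -8| = 15 m
3–5 s: |Δx| = |3 − 7| = 4 m
5–10 s: |Δx| = |8 − 3| = 5 m
Total path = 24 m; average speed = 24/10 = 2.4 m/s.

2.4 m/s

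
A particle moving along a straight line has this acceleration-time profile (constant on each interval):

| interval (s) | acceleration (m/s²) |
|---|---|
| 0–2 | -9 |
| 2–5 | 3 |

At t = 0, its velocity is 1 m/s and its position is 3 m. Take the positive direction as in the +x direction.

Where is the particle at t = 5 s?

On each constant-a segment, Δv = aΔt and Δx = v₀Δt + ½aΔt²; chain segment to segment.
0–2 s: v starts 1 m/s; Δx = 1·2 + ½·-9·2² = -16 m; v ends -17 m/s.
2–5 s: v starts -17 m/s; Δx = -17·3 + ½·3·3² = -37.5 m; v ends -8 m/s.
x(5) = 3 + Σ Δx = -50.5 m.

-50.5 m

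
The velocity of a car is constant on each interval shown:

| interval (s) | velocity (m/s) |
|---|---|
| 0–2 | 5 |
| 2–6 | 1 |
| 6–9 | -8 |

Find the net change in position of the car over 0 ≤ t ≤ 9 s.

Displacement is the signed area under the v-t curve.
0–2 s: 5 × 2 = 10 m
2–6 s: 1 × 4 = 4 m
6–9 s: -8 × 3 = -24 m
Net displacement = -10 m

-10 m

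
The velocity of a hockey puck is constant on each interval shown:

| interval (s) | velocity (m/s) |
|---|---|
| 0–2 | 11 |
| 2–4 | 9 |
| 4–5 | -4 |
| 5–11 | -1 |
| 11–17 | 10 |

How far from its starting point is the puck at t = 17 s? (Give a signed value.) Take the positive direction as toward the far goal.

Net displacement equals the area under the velocity-time graph (areas below the axis count negative).
0–2 s: 11 × 2 = 22 m
2–4 s: 9 × 2 = 18 m
4–5 s: -4 × 1 = -4 m
5–11 s: -1 × 6 = -6 m
11–17 s: 10 × 6 = 60 m
Net displacement = 90 m

90 m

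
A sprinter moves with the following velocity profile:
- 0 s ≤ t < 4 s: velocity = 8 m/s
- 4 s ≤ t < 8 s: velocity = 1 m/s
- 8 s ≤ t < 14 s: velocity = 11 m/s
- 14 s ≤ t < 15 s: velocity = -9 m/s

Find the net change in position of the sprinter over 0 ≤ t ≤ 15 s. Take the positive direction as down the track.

Net displacement equals the area under the velocity-time graph (areas below the axis count negative).
0–4 s: 8 × 4 = 32 m
4–8 s: 1 × 4 = 4 m
8–14 s: 11 × 6 = 66 m
14–15 s: -9 × 1 = -9 m
Net displacement = 93 m

93 m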